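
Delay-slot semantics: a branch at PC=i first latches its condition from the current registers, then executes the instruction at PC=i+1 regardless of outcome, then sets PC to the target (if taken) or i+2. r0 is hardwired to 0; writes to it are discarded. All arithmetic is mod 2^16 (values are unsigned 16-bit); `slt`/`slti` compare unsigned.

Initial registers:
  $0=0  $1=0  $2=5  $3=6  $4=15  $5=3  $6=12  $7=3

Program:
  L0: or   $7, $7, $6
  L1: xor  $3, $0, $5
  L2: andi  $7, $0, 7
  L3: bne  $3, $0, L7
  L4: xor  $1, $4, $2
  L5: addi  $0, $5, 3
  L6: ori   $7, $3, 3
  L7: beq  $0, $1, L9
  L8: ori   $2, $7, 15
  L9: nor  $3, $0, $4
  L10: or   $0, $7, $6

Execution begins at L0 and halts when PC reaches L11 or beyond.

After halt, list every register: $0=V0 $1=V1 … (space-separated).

$0=0 $1=10 $2=15 $3=65520 $4=15 $5=3 $6=12 $7=0

[0] or   $7, $7, $6  →  {$0:0, $1:0, $2:5, $3:6, $4:15, $5:3, $6:12, $7:15}
[1] xor  $3, $0, $5  →  {$0:0, $1:0, $2:5, $3:3, $4:15, $5:3, $6:12, $7:15}
[2] andi  $7, $0, 7  →  {$0:0, $1:0, $2:5, $3:3, $4:15, $5:3, $6:12, $7:0}
[3] bne  $3, $0, L7  →  {$0:0, $1:0, $2:5, $3:3, $4:15, $5:3, $6:12, $7:0}  ⟨branch taken⟩
[4] xor  $1, $4, $2  →  {$0:0, $1:10, $2:5, $3:3, $4:15, $5:3, $6:12, $7:0}
[7] beq  $0, $1, L9  →  {$0:0, $1:10, $2:5, $3:3, $4:15, $5:3, $6:12, $7:0}  ⟨branch fallthrough⟩
[8] ori   $2, $7, 15  →  {$0:0, $1:10, $2:15, $3:3, $4:15, $5:3, $6:12, $7:0}
[9] nor  $3, $0, $4  →  {$0:0, $1:10, $2:15, $3:65520, $4:15, $5:3, $6:12, $7:0}
[10] or   $0, $7, $6  →  {$0:0, $1:10, $2:15, $3:65520, $4:15, $5:3, $6:12, $7:0}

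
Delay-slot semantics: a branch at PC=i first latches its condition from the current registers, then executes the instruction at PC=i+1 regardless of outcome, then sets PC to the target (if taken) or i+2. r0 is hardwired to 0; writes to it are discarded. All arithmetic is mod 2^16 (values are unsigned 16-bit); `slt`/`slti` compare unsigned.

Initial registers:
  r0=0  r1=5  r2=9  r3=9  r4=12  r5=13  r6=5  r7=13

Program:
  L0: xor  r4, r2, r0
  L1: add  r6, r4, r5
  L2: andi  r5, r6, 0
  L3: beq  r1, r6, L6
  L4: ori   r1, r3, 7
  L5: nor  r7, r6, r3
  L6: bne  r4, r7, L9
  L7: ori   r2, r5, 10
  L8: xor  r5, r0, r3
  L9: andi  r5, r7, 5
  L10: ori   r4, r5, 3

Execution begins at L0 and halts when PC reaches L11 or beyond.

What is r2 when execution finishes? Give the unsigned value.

PC=0  xor  r4, r2, r0        | r0=0 r1=5 r2=9 r3=9 r4=9 r5=13 r6=5 r7=13
PC=1  add  r6, r4, r5        | r0=0 r1=5 r2=9 r3=9 r4=9 r5=13 r6=22 r7=13
PC=2  andi  r5, r6, 0        | r0=0 r1=5 r2=9 r3=9 r4=9 r5=0 r6=22 r7=13
PC=3  beq  r1, r6, L6        | r0=0 r1=5 r2=9 r3=9 r4=9 r5=0 r6=22 r7=13  [not taken]
PC=4  ori   r1, r3, 7        | r0=0 r1=15 r2=9 r3=9 r4=9 r5=0 r6=22 r7=13
PC=5  nor  r7, r6, r3        | r0=0 r1=15 r2=9 r3=9 r4=9 r5=0 r6=22 r7=65504
PC=6  bne  r4, r7, L9        | r0=0 r1=15 r2=9 r3=9 r4=9 r5=0 r6=22 r7=65504  [TAKEN]
PC=7  ori   r2, r5, 10       | r0=0 r1=15 r2=10 r3=9 r4=9 r5=0 r6=22 r7=65504
PC=9  andi  r5, r7, 5        | r0=0 r1=15 r2=10 r3=9 r4=9 r5=0 r6=22 r7=65504
PC=10 ori   r4, r5, 3        | r0=0 r1=15 r2=10 r3=9 r4=3 r5=0 r6=22 r7=65504

10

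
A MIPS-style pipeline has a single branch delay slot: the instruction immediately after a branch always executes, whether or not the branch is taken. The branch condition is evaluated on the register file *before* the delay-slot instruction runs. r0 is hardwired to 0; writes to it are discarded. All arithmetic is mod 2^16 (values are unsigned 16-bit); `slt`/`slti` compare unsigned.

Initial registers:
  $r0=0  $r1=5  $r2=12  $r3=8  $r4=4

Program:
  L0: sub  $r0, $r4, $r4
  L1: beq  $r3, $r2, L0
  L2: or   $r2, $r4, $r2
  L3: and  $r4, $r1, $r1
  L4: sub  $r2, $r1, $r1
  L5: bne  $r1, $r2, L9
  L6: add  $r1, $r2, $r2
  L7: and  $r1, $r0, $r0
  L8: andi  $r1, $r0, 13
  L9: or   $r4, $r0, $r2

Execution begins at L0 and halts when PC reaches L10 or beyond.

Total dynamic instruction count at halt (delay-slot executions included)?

8

[0] sub  $r0, $r4, $r4  →  {$r0:0, $r1:5, $r2:12, $r3:8, $r4:4}
[1] beq  $r3, $r2, L0  →  {$r0:0, $r1:5, $r2:12, $r3:8, $r4:4}  ⟨branch fallthrough⟩
[2] or   $r2, $r4, $r2  →  {$r0:0, $r1:5, $r2:12, $r3:8, $r4:4}
[3] and  $r4, $r1, $r1  →  {$r0:0, $r1:5, $r2:12, $r3:8, $r4:5}
[4] sub  $r2, $r1, $r1  →  {$r0:0, $r1:5, $r2:0, $r3:8, $r4:5}
[5] bne  $r1, $r2, L9  →  {$r0:0, $r1:5, $r2:0, $r3:8, $r4:5}  ⟨branch taken⟩
[6] add  $r1, $r2, $r2  →  {$r0:0, $r1:0, $r2:0, $r3:8, $r4:5}
[9] or   $r4, $r0, $r2  →  {$r0:0, $r1:0, $r2:0, $r3:8, $r4:0}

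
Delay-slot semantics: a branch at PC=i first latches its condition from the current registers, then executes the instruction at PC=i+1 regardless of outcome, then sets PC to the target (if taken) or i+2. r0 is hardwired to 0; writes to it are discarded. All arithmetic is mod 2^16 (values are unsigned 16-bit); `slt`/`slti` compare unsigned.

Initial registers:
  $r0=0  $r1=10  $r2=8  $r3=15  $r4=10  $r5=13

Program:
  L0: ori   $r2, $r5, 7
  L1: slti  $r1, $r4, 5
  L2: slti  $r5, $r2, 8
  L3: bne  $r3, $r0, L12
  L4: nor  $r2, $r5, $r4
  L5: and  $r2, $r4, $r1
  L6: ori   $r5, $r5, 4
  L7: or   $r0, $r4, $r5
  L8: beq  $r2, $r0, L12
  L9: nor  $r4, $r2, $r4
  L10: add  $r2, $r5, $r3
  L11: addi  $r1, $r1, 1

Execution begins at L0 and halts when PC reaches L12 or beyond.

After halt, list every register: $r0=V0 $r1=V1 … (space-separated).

$r0=0 $r1=0 $r2=65525 $r3=15 $r4=10 $r5=0

PC=0  ori   $r2, $r5, 7      | $r0=0 $r1=10 $r2=15 $r3=15 $r4=10 $r5=13
PC=1  slti  $r1, $r4, 5      | $r0=0 $r1=0 $r2=15 $r3=15 $r4=10 $r5=13
PC=2  slti  $r5, $r2, 8      | $r0=0 $r1=0 $r2=15 $r3=15 $r4=10 $r5=0
PC=3  bne  $r3, $r0, L12     | $r0=0 $r1=0 $r2=15 $r3=15 $r4=10 $r5=0  [TAKEN]
PC=4  nor  $r2, $r5, $r4     | $r0=0 $r1=0 $r2=65525 $r3=15 $r4=10 $r5=0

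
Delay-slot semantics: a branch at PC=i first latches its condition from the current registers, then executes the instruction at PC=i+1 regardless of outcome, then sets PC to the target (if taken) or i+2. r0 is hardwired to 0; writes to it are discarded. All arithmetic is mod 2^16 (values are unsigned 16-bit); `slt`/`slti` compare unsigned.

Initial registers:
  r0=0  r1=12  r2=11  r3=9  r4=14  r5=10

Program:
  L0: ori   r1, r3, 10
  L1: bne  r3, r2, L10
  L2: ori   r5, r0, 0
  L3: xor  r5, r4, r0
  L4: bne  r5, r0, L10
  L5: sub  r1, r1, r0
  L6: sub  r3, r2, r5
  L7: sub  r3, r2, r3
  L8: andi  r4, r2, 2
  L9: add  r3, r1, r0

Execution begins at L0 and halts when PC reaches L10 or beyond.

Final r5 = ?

0

  step pc=0: ori   r1, r3, 10  regs=(0,11,11,9,14,10)
  step pc=1: bne  r3, r2, L10  cond=T  regs=(0,11,11,9,14,10)
  step pc=2: ori   r5, r0, 0  regs=(0,11,11,9,14,0)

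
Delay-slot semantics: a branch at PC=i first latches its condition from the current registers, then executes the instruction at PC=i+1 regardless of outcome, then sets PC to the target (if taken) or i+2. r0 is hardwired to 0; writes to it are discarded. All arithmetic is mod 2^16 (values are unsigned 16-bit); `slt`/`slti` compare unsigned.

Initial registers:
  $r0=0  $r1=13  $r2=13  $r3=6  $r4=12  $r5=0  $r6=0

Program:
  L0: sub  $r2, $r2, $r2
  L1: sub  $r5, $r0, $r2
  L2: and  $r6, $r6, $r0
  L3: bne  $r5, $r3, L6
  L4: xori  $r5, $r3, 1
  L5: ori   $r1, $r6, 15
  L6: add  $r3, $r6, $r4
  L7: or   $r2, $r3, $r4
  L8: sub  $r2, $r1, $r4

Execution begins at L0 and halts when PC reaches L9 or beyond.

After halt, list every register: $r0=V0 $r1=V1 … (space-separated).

$r0=0 $r1=13 $r2=1 $r3=12 $r4=12 $r5=7 $r6=0

#0 sub  $r2, $r2, $r2 ; 0/13/0/6/12/0/0
#1 sub  $r5, $r0, $r2 ; 0/13/0/6/12/0/0
#2 and  $r6, $r6, $r0 ; 0/13/0/6/12/0/0
#3 bne  $r5, $r3, L6 ; 0/13/0/6/12/0/0 ; →target
#4 xori  $r5, $r3, 1 ; 0/13/0/6/12/7/0
#6 add  $r3, $r6, $r4 ; 0/13/0/12/12/7/0
#7 or   $r2, $r3, $r4 ; 0/13/12/12/12/7/0
#8 sub  $r2, $r1, $r4 ; 0/13/1/12/12/7/0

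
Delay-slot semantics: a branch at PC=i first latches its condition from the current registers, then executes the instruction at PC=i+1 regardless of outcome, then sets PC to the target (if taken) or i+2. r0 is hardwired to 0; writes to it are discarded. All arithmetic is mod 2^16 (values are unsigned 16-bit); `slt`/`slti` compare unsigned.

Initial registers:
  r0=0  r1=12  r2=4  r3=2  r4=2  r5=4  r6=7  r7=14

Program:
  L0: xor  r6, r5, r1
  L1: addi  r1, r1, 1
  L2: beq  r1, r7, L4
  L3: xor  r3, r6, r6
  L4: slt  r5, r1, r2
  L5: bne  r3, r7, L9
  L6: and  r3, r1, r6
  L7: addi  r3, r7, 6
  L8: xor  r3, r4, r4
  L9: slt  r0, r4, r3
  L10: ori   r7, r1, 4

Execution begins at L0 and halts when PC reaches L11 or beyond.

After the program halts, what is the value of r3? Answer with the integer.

8

[0] xor  r6, r5, r1  →  {r0:0, r1:12, r2:4, r3:2, r4:2, r5:4, r6:8, r7:14}
[1] addi  r1, r1, 1  →  {r0:0, r1:13, r2:4, r3:2, r4:2, r5:4, r6:8, r7:14}
[2] beq  r1, r7, L4  →  {r0:0, r1:13, r2:4, r3:2, r4:2, r5:4, r6:8, r7:14}  ⟨branch fallthrough⟩
[3] xor  r3, r6, r6  →  {r0:0, r1:13, r2:4, r3:0, r4:2, r5:4, r6:8, r7:14}
[4] slt  r5, r1, r2  →  {r0:0, r1:13, r2:4, r3:0, r4:2, r5:0, r6:8, r7:14}
[5] bne  r3, r7, L9  →  {r0:0, r1:13, r2:4, r3:0, r4:2, r5:0, r6:8, r7:14}  ⟨branch taken⟩
[6] and  r3, r1, r6  →  {r0:0, r1:13, r2:4, r3:8, r4:2, r5:0, r6:8, r7:14}
[9] slt  r0, r4, r3  →  {r0:0, r1:13, r2:4, r3:8, r4:2, r5:0, r6:8, r7:14}
[10] ori   r7, r1, 4  →  {r0:0, r1:13, r2:4, r3:8, r4:2, r5:0, r6:8, r7:13}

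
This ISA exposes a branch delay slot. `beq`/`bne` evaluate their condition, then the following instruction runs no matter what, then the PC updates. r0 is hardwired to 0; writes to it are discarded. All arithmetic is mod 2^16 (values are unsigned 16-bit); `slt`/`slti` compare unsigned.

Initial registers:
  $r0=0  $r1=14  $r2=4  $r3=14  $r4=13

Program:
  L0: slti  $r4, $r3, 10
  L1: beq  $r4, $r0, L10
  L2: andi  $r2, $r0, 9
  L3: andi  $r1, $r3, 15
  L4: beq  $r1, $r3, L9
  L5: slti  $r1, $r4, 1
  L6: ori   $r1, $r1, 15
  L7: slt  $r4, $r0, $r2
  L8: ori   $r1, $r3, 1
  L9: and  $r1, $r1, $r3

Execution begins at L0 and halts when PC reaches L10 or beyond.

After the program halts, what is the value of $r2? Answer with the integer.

  step pc=0: slti  $r4, $r3, 10  regs=(0,14,4,14,0)
  step pc=1: beq  $r4, $r0, L10  cond=T  regs=(0,14,4,14,0)
  step pc=2: andi  $r2, $r0, 9  regs=(0,14,0,14,0)

0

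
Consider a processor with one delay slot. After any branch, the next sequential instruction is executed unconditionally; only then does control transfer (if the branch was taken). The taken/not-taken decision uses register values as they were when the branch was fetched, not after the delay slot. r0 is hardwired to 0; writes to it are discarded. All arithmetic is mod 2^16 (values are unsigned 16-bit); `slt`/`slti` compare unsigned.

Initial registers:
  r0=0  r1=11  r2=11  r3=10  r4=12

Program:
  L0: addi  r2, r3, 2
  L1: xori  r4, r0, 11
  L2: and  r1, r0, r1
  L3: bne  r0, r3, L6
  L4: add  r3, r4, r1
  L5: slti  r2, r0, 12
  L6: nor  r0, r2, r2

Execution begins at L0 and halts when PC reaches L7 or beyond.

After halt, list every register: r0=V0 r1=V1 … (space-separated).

#0 addi  r2, r3, 2 ; 0/11/12/10/12
#1 xori  r4, r0, 11 ; 0/11/12/10/11
#2 and  r1, r0, r1 ; 0/0/12/10/11
#3 bne  r0, r3, L6 ; 0/0/12/10/11 ; →target
#4 add  r3, r4, r1 ; 0/0/12/11/11
#6 nor  r0, r2, r2 ; 0/0/12/11/11

r0=0 r1=0 r2=12 r3=11 r4=11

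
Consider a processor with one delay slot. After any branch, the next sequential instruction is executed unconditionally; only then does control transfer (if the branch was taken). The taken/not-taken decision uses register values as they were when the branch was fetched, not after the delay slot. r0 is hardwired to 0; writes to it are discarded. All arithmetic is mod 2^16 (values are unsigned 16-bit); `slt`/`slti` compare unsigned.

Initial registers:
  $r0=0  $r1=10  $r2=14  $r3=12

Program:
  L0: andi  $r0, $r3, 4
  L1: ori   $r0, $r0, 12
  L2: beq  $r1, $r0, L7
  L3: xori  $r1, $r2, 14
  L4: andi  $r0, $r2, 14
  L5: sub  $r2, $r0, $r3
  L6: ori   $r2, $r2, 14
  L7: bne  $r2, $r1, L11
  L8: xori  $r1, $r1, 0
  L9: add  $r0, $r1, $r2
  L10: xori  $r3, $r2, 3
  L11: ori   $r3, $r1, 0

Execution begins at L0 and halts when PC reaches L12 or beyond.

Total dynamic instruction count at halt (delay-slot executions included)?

#0 andi  $r0, $r3, 4 ; 0/10/14/12
#1 ori   $r0, $r0, 12 ; 0/10/14/12
#2 beq  $r1, $r0, L7 ; 0/10/14/12 ; →fallthru
#3 xori  $r1, $r2, 14 ; 0/0/14/12
#4 andi  $r0, $r2, 14 ; 0/0/14/12
#5 sub  $r2, $r0, $r3 ; 0/0/65524/12
#6 ori   $r2, $r2, 14 ; 0/0/65534/12
#7 bne  $r2, $r1, L11 ; 0/0/65534/12 ; →target
#8 xori  $r1, $r1, 0 ; 0/0/65534/12
#11 ori   $r3, $r1, 0 ; 0/0/65534/0

10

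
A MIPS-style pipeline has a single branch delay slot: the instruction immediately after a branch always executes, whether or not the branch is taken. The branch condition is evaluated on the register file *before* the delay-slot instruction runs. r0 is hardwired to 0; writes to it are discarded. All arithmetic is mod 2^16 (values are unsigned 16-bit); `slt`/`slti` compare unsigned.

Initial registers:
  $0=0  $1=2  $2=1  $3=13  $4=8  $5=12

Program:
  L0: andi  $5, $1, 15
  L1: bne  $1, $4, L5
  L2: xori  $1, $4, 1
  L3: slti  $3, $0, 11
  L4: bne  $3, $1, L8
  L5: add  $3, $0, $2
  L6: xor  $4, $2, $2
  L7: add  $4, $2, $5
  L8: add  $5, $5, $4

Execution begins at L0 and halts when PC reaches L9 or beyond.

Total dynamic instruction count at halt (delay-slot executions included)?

#0 andi  $5, $1, 15 ; 0/2/1/13/8/2
#1 bne  $1, $4, L5 ; 0/2/1/13/8/2 ; →target
#2 xori  $1, $4, 1 ; 0/9/1/13/8/2
#5 add  $3, $0, $2 ; 0/9/1/1/8/2
#6 xor  $4, $2, $2 ; 0/9/1/1/0/2
#7 add  $4, $2, $5 ; 0/9/1/1/3/2
#8 add  $5, $5, $4 ; 0/9/1/1/3/5

7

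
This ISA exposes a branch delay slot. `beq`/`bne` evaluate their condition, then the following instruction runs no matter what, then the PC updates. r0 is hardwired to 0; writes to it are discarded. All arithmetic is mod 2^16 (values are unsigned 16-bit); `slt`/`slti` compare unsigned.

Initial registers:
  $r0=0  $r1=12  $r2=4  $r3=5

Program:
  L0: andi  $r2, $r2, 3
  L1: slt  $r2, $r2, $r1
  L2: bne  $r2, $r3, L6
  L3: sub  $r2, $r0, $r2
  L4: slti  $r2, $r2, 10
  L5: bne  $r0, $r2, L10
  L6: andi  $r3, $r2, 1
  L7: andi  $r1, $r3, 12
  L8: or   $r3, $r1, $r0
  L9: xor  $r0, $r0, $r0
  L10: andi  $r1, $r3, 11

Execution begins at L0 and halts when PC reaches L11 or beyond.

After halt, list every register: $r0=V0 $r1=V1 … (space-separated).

$r0=0 $r1=0 $r2=65535 $r3=0

PC=0  andi  $r2, $r2, 3      | $r0=0 $r1=12 $r2=0 $r3=5
PC=1  slt  $r2, $r2, $r1     | $r0=0 $r1=12 $r2=1 $r3=5
PC=2  bne  $r2, $r3, L6      | $r0=0 $r1=12 $r2=1 $r3=5  [TAKEN]
PC=3  sub  $r2, $r0, $r2     | $r0=0 $r1=12 $r2=65535 $r3=5
PC=6  andi  $r3, $r2, 1      | $r0=0 $r1=12 $r2=65535 $r3=1
PC=7  andi  $r1, $r3, 12     | $r0=0 $r1=0 $r2=65535 $r3=1
PC=8  or   $r3, $r1, $r0     | $r0=0 $r1=0 $r2=65535 $r3=0
PC=9  xor  $r0, $r0, $r0     | $r0=0 $r1=0 $r2=65535 $r3=0
PC=10 andi  $r1, $r3, 11     | $r0=0 $r1=0 $r2=65535 $r3=0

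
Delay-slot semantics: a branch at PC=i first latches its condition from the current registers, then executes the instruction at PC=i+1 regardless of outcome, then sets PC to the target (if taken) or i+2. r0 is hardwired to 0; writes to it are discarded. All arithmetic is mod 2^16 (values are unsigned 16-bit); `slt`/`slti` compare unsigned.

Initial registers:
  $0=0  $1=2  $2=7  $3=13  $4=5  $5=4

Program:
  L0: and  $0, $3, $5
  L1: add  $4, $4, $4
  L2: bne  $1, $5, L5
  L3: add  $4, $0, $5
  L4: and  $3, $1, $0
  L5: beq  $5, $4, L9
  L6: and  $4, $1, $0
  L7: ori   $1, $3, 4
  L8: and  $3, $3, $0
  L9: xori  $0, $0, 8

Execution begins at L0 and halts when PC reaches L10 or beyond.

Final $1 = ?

2

  step pc=0: and  $0, $3, $5  regs=(0,2,7,13,5,4)
  step pc=1: add  $4, $4, $4  regs=(0,2,7,13,10,4)
  step pc=2: bne  $1, $5, L5  cond=T  regs=(0,2,7,13,10,4)
  step pc=3: add  $4, $0, $5  regs=(0,2,7,13,4,4)
  step pc=5: beq  $5, $4, L9  cond=T  regs=(0,2,7,13,4,4)
  step pc=6: and  $4, $1, $0  regs=(0,2,7,13,0,4)
  step pc=9: xori  $0, $0, 8  regs=(0,2,7,13,0,4)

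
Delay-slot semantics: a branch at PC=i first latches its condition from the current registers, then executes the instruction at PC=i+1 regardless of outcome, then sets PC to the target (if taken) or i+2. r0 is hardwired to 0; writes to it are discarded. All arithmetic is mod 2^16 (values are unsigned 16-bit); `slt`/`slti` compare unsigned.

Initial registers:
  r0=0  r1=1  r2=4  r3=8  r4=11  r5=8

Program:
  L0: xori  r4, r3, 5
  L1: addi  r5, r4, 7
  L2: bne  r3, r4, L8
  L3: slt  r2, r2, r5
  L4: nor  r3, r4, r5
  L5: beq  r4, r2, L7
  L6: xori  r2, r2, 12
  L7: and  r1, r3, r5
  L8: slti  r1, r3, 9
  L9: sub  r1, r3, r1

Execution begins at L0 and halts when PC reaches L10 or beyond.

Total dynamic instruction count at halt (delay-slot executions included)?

[0] xori  r4, r3, 5  →  {r0:0, r1:1, r2:4, r3:8, r4:13, r5:8}
[1] addi  r5, r4, 7  →  {r0:0, r1:1, r2:4, r3:8, r4:13, r5:20}
[2] bne  r3, r4, L8  →  {r0:0, r1:1, r2:4, r3:8, r4:13, r5:20}  ⟨branch taken⟩
[3] slt  r2, r2, r5  →  {r0:0, r1:1, r2:1, r3:8, r4:13, r5:20}
[8] slti  r1, r3, 9  →  {r0:0, r1:1, r2:1, r3:8, r4:13, r5:20}
[9] sub  r1, r3, r1  →  {r0:0, r1:7, r2:1, r3:8, r4:13, r5:20}

6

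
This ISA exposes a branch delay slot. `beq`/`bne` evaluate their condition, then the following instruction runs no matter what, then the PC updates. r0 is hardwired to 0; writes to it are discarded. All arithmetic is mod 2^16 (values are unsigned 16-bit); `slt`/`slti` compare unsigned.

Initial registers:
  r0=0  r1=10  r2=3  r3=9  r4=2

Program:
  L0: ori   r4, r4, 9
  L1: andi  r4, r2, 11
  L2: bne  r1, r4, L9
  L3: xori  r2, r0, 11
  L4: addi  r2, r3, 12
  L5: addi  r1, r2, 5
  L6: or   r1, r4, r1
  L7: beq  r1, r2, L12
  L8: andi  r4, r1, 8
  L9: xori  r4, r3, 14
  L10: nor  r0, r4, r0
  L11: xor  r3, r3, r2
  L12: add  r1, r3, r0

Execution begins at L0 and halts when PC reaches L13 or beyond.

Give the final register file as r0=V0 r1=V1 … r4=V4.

#0 ori   r4, r4, 9 ; 0/10/3/9/11
#1 andi  r4, r2, 11 ; 0/10/3/9/3
#2 bne  r1, r4, L9 ; 0/10/3/9/3 ; →target
#3 xori  r2, r0, 11 ; 0/10/11/9/3
#9 xori  r4, r3, 14 ; 0/10/11/9/7
#10 nor  r0, r4, r0 ; 0/10/11/9/7
#11 xor  r3, r3, r2 ; 0/10/11/2/7
#12 add  r1, r3, r0 ; 0/2/11/2/7

r0=0 r1=2 r2=11 r3=2 r4=7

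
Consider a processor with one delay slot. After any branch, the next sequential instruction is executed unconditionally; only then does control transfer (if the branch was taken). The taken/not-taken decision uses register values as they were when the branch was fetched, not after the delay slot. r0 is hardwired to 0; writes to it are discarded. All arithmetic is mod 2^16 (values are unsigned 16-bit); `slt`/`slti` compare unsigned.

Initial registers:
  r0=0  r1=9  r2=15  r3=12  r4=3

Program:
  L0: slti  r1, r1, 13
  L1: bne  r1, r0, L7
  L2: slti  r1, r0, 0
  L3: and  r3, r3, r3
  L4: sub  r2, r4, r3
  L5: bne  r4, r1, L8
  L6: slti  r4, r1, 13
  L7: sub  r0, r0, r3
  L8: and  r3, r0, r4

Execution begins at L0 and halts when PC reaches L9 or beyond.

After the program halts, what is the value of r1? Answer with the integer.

0

#0 slti  r1, r1, 13 ; 0/1/15/12/3
#1 bne  r1, r0, L7 ; 0/1/15/12/3 ; →target
#2 slti  r1, r0, 0 ; 0/0/15/12/3
#7 sub  r0, r0, r3 ; 0/0/15/12/3
#8 and  r3, r0, r4 ; 0/0/15/0/3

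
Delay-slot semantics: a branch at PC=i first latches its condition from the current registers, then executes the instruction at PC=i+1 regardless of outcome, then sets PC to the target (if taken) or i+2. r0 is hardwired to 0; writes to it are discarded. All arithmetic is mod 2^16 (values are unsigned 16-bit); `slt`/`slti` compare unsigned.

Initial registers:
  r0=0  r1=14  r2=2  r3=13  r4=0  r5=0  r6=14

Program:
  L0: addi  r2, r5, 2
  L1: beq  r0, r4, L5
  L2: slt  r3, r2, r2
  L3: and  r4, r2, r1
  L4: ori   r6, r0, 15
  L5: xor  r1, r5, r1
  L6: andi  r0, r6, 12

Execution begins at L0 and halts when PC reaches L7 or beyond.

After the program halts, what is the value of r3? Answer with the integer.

0

[0] addi  r2, r5, 2  →  {r0:0, r1:14, r2:2, r3:13, r4:0, r5:0, r6:14}
[1] beq  r0, r4, L5  →  {r0:0, r1:14, r2:2, r3:13, r4:0, r5:0, r6:14}  ⟨branch taken⟩
[2] slt  r3, r2, r2  →  {r0:0, r1:14, r2:2, r3:0, r4:0, r5:0, r6:14}
[5] xor  r1, r5, r1  →  {r0:0, r1:14, r2:2, r3:0, r4:0, r5:0, r6:14}
[6] andi  r0, r6, 12  →  {r0:0, r1:14, r2:2, r3:0, r4:0, r5:0, r6:14}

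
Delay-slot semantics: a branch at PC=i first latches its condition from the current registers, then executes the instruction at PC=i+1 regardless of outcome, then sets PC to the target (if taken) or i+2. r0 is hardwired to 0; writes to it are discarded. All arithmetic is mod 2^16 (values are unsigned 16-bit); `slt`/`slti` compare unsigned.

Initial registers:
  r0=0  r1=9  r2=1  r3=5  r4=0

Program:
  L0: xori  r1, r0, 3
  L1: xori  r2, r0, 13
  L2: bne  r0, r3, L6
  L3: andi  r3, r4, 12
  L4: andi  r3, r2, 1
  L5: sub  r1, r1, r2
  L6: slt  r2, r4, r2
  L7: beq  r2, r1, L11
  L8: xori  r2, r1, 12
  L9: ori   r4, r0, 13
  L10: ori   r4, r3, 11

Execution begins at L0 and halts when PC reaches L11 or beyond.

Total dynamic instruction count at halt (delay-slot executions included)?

  step pc=0: xori  r1, r0, 3  regs=(0,3,1,5,0)
  step pc=1: xori  r2, r0, 13  regs=(0,3,13,5,0)
  step pc=2: bne  r0, r3, L6  cond=T  regs=(0,3,13,5,0)
  step pc=3: andi  r3, r4, 12  regs=(0,3,13,0,0)
  step pc=6: slt  r2, r4, r2  regs=(0,3,1,0,0)
  step pc=7: beq  r2, r1, L11  cond=F  regs=(0,3,1,0,0)
  step pc=8: xori  r2, r1, 12  regs=(0,3,15,0,0)
  step pc=9: ori   r4, r0, 13  regs=(0,3,15,0,13)
  step pc=10: ori   r4, r3, 11  regs=(0,3,15,0,11)

9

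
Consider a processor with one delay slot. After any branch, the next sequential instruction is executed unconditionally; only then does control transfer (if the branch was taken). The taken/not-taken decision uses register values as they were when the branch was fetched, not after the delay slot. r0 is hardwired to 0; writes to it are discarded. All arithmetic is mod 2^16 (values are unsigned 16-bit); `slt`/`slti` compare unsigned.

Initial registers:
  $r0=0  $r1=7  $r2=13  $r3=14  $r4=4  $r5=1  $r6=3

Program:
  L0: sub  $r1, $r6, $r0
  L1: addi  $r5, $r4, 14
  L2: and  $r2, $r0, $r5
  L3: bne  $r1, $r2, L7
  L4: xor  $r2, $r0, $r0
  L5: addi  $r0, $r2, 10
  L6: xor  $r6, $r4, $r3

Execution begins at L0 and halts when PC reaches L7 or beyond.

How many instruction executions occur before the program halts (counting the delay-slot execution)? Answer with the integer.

5

  step pc=0: sub  $r1, $r6, $r0  regs=(0,3,13,14,4,1,3)
  step pc=1: addi  $r5, $r4, 14  regs=(0,3,13,14,4,18,3)
  step pc=2: and  $r2, $r0, $r5  regs=(0,3,0,14,4,18,3)
  step pc=3: bne  $r1, $r2, L7  cond=T  regs=(0,3,0,14,4,18,3)
  step pc=4: xor  $r2, $r0, $r0  regs=(0,3,0,14,4,18,3)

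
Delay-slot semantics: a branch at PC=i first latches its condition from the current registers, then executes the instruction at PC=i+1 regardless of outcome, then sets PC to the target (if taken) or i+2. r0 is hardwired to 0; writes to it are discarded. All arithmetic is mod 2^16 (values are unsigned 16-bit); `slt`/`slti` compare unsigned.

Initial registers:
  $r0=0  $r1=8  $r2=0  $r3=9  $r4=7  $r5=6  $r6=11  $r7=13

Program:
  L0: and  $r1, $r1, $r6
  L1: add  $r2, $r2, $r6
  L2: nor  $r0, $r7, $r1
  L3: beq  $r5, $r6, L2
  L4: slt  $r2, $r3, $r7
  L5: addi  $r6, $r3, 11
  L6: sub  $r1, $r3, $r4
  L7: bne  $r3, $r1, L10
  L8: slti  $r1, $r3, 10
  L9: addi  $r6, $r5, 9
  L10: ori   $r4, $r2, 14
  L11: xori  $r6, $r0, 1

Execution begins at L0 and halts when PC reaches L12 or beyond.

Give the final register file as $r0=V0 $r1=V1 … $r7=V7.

[0] and  $r1, $r1, $r6  →  {$r0:0, $r1:8, $r2:0, $r3:9, $r4:7, $r5:6, $r6:11, $r7:13}
[1] add  $r2, $r2, $r6  →  {$r0:0, $r1:8, $r2:11, $r3:9, $r4:7, $r5:6, $r6:11, $r7:13}
[2] nor  $r0, $r7, $r1  →  {$r0:0, $r1:8, $r2:11, $r3:9, $r4:7, $r5:6, $r6:11, $r7:13}
[3] beq  $r5, $r6, L2  →  {$r0:0, $r1:8, $r2:11, $r3:9, $r4:7, $r5:6, $r6:11, $r7:13}  ⟨branch fallthrough⟩
[4] slt  $r2, $r3, $r7  →  {$r0:0, $r1:8, $r2:1, $r3:9, $r4:7, $r5:6, $r6:11, $r7:13}
[5] addi  $r6, $r3, 11  →  {$r0:0, $r1:8, $r2:1, $r3:9, $r4:7, $r5:6, $r6:20, $r7:13}
[6] sub  $r1, $r3, $r4  →  {$r0:0, $r1:2, $r2:1, $r3:9, $r4:7, $r5:6, $r6:20, $r7:13}
[7] bne  $r3, $r1, L10  →  {$r0:0, $r1:2, $r2:1, $r3:9, $r4:7, $r5:6, $r6:20, $r7:13}  ⟨branch taken⟩
[8] slti  $r1, $r3, 10  →  {$r0:0, $r1:1, $r2:1, $r3:9, $r4:7, $r5:6, $r6:20, $r7:13}
[10] ori   $r4, $r2, 14  →  {$r0:0, $r1:1, $r2:1, $r3:9, $r4:15, $r5:6, $r6:20, $r7:13}
[11] xori  $r6, $r0, 1  →  {$r0:0, $r1:1, $r2:1, $r3:9, $r4:15, $r5:6, $r6:1, $r7:13}

$r0=0 $r1=1 $r2=1 $r3=9 $r4=15 $r5=6 $r6=1 $r7=13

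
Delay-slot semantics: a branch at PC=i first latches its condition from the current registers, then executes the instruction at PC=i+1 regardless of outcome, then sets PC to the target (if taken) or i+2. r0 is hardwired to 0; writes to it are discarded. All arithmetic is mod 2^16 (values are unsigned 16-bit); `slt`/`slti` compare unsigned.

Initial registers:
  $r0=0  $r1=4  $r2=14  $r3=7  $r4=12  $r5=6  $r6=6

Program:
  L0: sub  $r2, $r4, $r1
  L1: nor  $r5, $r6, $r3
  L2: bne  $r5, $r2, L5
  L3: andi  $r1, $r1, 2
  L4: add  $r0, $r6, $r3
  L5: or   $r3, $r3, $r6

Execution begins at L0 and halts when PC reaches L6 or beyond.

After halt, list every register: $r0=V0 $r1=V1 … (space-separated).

PC=0  sub  $r2, $r4, $r1     | $r0=0 $r1=4 $r2=8 $r3=7 $r4=12 $r5=6 $r6=6
PC=1  nor  $r5, $r6, $r3     | $r0=0 $r1=4 $r2=8 $r3=7 $r4=12 $r5=65528 $r6=6
PC=2  bne  $r5, $r2, L5      | $r0=0 $r1=4 $r2=8 $r3=7 $r4=12 $r5=65528 $r6=6  [TAKEN]
PC=3  andi  $r1, $r1, 2      | $r0=0 $r1=0 $r2=8 $r3=7 $r4=12 $r5=65528 $r6=6
PC=5  or   $r3, $r3, $r6     | $r0=0 $r1=0 $r2=8 $r3=7 $r4=12 $r5=65528 $r6=6

$r0=0 $r1=0 $r2=8 $r3=7 $r4=12 $r5=65528 $r6=6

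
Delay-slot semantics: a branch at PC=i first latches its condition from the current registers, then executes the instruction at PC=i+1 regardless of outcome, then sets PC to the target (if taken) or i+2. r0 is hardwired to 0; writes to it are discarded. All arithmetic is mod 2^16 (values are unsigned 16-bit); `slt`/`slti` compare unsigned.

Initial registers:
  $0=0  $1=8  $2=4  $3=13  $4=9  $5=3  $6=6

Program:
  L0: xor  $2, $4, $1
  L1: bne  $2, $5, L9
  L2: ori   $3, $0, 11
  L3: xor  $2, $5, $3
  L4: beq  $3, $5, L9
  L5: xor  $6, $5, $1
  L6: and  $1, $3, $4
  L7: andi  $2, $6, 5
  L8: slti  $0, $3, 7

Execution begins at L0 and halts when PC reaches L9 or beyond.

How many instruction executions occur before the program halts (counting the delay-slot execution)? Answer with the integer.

PC=0  xor  $2, $4, $1        | $0=0 $1=8 $2=1 $3=13 $4=9 $5=3 $6=6
PC=1  bne  $2, $5, L9        | $0=0 $1=8 $2=1 $3=13 $4=9 $5=3 $6=6  [TAKEN]
PC=2  ori   $3, $0, 11       | $0=0 $1=8 $2=1 $3=11 $4=9 $5=3 $6=6

3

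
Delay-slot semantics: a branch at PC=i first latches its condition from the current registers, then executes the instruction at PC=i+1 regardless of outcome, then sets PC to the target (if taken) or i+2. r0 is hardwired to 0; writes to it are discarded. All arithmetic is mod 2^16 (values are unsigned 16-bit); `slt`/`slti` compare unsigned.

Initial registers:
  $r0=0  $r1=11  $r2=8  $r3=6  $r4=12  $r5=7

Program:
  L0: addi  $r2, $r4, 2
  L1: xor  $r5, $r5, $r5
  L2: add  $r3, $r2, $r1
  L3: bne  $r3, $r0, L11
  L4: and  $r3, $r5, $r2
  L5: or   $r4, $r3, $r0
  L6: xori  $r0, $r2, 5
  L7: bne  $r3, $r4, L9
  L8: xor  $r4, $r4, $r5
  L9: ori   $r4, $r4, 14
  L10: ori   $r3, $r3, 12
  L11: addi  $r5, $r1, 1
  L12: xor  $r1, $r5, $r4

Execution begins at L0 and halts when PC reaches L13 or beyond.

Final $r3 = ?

0

[0] addi  $r2, $r4, 2  →  {$r0:0, $r1:11, $r2:14, $r3:6, $r4:12, $r5:7}
[1] xor  $r5, $r5, $r5  →  {$r0:0, $r1:11, $r2:14, $r3:6, $r4:12, $r5:0}
[2] add  $r3, $r2, $r1  →  {$r0:0, $r1:11, $r2:14, $r3:25, $r4:12, $r5:0}
[3] bne  $r3, $r0, L11  →  {$r0:0, $r1:11, $r2:14, $r3:25, $r4:12, $r5:0}  ⟨branch taken⟩
[4] and  $r3, $r5, $r2  →  {$r0:0, $r1:11, $r2:14, $r3:0, $r4:12, $r5:0}
[11] addi  $r5, $r1, 1  →  {$r0:0, $r1:11, $r2:14, $r3:0, $r4:12, $r5:12}
[12] xor  $r1, $r5, $r4  →  {$r0:0, $r1:0, $r2:14, $r3:0, $r4:12, $r5:12}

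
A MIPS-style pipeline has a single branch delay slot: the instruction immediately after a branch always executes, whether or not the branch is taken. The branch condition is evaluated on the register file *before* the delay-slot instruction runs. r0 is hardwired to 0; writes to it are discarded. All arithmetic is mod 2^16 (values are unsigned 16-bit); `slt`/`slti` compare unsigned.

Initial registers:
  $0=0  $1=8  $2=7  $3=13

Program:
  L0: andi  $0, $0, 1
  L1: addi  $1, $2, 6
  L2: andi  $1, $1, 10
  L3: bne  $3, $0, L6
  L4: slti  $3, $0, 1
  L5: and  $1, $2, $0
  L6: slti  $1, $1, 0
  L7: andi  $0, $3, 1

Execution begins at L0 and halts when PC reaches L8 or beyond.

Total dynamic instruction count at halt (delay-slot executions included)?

7

[0] andi  $0, $0, 1  →  {$0:0, $1:8, $2:7, $3:13}
[1] addi  $1, $2, 6  →  {$0:0, $1:13, $2:7, $3:13}
[2] andi  $1, $1, 10  →  {$0:0, $1:8, $2:7, $3:13}
[3] bne  $3, $0, L6  →  {$0:0, $1:8, $2:7, $3:13}  ⟨branch taken⟩
[4] slti  $3, $0, 1  →  {$0:0, $1:8, $2:7, $3:1}
[6] slti  $1, $1, 0  →  {$0:0, $1:0, $2:7, $3:1}
[7] andi  $0, $3, 1  →  {$0:0, $1:0, $2:7, $3:1}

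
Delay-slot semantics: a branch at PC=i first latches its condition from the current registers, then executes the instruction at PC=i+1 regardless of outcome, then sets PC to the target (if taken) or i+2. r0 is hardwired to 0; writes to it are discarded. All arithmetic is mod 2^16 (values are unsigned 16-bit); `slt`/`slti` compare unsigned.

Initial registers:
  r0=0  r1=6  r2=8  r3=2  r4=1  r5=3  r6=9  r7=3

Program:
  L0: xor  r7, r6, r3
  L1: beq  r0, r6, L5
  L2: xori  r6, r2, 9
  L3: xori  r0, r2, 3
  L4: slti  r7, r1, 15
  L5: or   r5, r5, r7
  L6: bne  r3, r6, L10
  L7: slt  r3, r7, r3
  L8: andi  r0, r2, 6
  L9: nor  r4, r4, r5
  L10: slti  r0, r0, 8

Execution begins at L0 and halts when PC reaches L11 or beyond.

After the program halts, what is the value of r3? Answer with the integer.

#0 xor  r7, r6, r3 ; 0/6/8/2/1/3/9/11
#1 beq  r0, r6, L5 ; 0/6/8/2/1/3/9/11 ; →fallthru
#2 xori  r6, r2, 9 ; 0/6/8/2/1/3/1/11
#3 xori  r0, r2, 3 ; 0/6/8/2/1/3/1/11
#4 slti  r7, r1, 15 ; 0/6/8/2/1/3/1/1
#5 or   r5, r5, r7 ; 0/6/8/2/1/3/1/1
#6 bne  r3, r6, L10 ; 0/6/8/2/1/3/1/1 ; →target
#7 slt  r3, r7, r3 ; 0/6/8/1/1/3/1/1
#10 slti  r0, r0, 8 ; 0/6/8/1/1/3/1/1

1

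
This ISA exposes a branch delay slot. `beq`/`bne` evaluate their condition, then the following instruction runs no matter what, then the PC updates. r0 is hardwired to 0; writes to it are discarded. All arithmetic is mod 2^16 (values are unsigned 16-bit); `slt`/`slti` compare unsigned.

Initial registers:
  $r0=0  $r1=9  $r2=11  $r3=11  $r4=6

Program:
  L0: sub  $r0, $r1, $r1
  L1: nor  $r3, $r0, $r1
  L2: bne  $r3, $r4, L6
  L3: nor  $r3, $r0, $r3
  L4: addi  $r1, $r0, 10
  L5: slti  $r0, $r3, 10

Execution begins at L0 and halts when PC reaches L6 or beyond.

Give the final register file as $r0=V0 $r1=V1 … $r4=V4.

  step pc=0: sub  $r0, $r1, $r1  regs=(0,9,11,11,6)
  step pc=1: nor  $r3, $r0, $r1  regs=(0,9,11,65526,6)
  step pc=2: bne  $r3, $r4, L6  cond=T  regs=(0,9,11,65526,6)
  step pc=3: nor  $r3, $r0, $r3  regs=(0,9,11,9,6)

$r0=0 $r1=9 $r2=11 $r3=9 $r4=6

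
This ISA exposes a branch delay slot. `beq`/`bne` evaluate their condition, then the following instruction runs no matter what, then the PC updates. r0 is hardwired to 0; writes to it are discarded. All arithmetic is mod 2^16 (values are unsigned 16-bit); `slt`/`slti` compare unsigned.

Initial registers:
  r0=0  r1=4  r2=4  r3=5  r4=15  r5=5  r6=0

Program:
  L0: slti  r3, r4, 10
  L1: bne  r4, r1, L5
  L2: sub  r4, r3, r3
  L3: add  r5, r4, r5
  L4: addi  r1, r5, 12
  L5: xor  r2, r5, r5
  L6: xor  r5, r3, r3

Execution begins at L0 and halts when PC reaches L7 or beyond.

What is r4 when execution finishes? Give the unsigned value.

  step pc=0: slti  r3, r4, 10  regs=(0,4,4,0,15,5,0)
  step pc=1: bne  r4, r1, L5  cond=T  regs=(0,4,4,0,15,5,0)
  step pc=2: sub  r4, r3, r3  regs=(0,4,4,0,0,5,0)
  step pc=5: xor  r2, r5, r5  regs=(0,4,0,0,0,5,0)
  step pc=6: xor  r5, r3, r3  regs=(0,4,0,0,0,0,0)

0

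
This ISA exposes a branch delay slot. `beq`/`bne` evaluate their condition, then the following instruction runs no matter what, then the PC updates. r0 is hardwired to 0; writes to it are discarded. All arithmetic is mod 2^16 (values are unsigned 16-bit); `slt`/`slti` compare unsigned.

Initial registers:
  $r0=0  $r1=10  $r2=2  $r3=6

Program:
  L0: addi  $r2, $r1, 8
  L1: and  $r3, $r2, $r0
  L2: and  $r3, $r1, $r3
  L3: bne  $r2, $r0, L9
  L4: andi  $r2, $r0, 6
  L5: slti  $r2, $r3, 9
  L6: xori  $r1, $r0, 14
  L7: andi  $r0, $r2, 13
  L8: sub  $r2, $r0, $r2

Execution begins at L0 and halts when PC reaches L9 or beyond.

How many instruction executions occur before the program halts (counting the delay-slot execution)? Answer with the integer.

5

#0 addi  $r2, $r1, 8 ; 0/10/18/6
#1 and  $r3, $r2, $r0 ; 0/10/18/0
#2 and  $r3, $r1, $r3 ; 0/10/18/0
#3 bne  $r2, $r0, L9 ; 0/10/18/0 ; →target
#4 andi  $r2, $r0, 6 ; 0/10/0/0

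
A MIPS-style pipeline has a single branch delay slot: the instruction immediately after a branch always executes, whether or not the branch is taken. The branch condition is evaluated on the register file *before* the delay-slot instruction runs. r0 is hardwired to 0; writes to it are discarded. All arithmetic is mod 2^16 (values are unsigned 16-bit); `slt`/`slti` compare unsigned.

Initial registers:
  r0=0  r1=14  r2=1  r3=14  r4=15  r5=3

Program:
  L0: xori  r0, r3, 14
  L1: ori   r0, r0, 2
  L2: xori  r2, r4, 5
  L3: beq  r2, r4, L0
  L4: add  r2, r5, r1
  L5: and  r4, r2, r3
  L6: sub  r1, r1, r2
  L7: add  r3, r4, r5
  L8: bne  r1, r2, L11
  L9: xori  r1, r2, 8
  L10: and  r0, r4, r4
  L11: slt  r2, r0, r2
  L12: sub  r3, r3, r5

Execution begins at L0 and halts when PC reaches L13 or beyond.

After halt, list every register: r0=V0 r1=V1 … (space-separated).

r0=0 r1=25 r2=1 r3=0 r4=0 r5=3

PC=0  xori  r0, r3, 14       | r0=0 r1=14 r2=1 r3=14 r4=15 r5=3
PC=1  ori   r0, r0, 2        | r0=0 r1=14 r2=1 r3=14 r4=15 r5=3
PC=2  xori  r2, r4, 5        | r0=0 r1=14 r2=10 r3=14 r4=15 r5=3
PC=3  beq  r2, r4, L0        | r0=0 r1=14 r2=10 r3=14 r4=15 r5=3  [not taken]
PC=4  add  r2, r5, r1        | r0=0 r1=14 r2=17 r3=14 r4=15 r5=3
PC=5  and  r4, r2, r3        | r0=0 r1=14 r2=17 r3=14 r4=0 r5=3
PC=6  sub  r1, r1, r2        | r0=0 r1=65533 r2=17 r3=14 r4=0 r5=3
PC=7  add  r3, r4, r5        | r0=0 r1=65533 r2=17 r3=3 r4=0 r5=3
PC=8  bne  r1, r2, L11       | r0=0 r1=65533 r2=17 r3=3 r4=0 r5=3  [TAKEN]
PC=9  xori  r1, r2, 8        | r0=0 r1=25 r2=17 r3=3 r4=0 r5=3
PC=11 slt  r2, r0, r2        | r0=0 r1=25 r2=1 r3=3 r4=0 r5=3
PC=12 sub  r3, r3, r5        | r0=0 r1=25 r2=1 r3=0 r4=0 r5=3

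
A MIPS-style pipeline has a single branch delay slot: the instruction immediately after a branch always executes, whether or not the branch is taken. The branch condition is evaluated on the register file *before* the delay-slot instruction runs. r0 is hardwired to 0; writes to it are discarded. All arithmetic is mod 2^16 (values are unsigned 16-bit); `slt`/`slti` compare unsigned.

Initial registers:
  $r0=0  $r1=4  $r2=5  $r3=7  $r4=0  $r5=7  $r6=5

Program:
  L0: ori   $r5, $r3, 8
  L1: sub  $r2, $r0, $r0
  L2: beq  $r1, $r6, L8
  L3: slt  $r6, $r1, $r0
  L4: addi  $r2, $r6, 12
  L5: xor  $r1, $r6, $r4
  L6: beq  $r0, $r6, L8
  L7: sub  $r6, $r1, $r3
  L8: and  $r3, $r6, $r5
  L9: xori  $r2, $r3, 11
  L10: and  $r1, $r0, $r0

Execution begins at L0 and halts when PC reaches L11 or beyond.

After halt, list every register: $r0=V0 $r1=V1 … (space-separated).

[0] ori   $r5, $r3, 8  →  {$r0:0, $r1:4, $r2:5, $r3:7, $r4:0, $r5:15, $r6:5}
[1] sub  $r2, $r0, $r0  →  {$r0:0, $r1:4, $r2:0, $r3:7, $r4:0, $r5:15, $r6:5}
[2] beq  $r1, $r6, L8  →  {$r0:0, $r1:4, $r2:0, $r3:7, $r4:0, $r5:15, $r6:5}  ⟨branch fallthrough⟩
[3] slt  $r6, $r1, $r0  →  {$r0:0, $r1:4, $r2:0, $r3:7, $r4:0, $r5:15, $r6:0}
[4] addi  $r2, $r6, 12  →  {$r0:0, $r1:4, $r2:12, $r3:7, $r4:0, $r5:15, $r6:0}
[5] xor  $r1, $r6, $r4  →  {$r0:0, $r1:0, $r2:12, $r3:7, $r4:0, $r5:15, $r6:0}
[6] beq  $r0, $r6, L8  →  {$r0:0, $r1:0, $r2:12, $r3:7, $r4:0, $r5:15, $r6:0}  ⟨branch taken⟩
[7] sub  $r6, $r1, $r3  →  {$r0:0, $r1:0, $r2:12, $r3:7, $r4:0, $r5:15, $r6:65529}
[8] and  $r3, $r6, $r5  →  {$r0:0, $r1:0, $r2:12, $r3:9, $r4:0, $r5:15, $r6:65529}
[9] xori  $r2, $r3, 11  →  {$r0:0, $r1:0, $r2:2, $r3:9, $r4:0, $r5:15, $r6:65529}
[10] and  $r1, $r0, $r0  →  {$r0:0, $r1:0, $r2:2, $r3:9, $r4:0, $r5:15, $r6:65529}

$r0=0 $r1=0 $r2=2 $r3=9 $r4=0 $r5=15 $r6=65529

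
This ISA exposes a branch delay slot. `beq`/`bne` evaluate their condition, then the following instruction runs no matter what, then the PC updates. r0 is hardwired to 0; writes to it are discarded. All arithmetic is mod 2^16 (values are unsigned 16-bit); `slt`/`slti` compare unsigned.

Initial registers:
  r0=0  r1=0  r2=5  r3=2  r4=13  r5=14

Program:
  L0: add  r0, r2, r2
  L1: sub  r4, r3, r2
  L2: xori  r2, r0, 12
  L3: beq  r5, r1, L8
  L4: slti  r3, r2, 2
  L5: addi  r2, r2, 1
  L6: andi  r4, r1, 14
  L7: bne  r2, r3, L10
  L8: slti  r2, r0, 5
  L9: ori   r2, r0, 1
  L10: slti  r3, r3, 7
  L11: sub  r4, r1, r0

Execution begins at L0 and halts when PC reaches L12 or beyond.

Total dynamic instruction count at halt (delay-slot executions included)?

11

#0 add  r0, r2, r2 ; 0/0/5/2/13/14
#1 sub  r4, r3, r2 ; 0/0/5/2/65533/14
#2 xori  r2, r0, 12 ; 0/0/12/2/65533/14
#3 beq  r5, r1, L8 ; 0/0/12/2/65533/14 ; →fallthru
#4 slti  r3, r2, 2 ; 0/0/12/0/65533/14
#5 addi  r2, r2, 1 ; 0/0/13/0/65533/14
#6 andi  r4, r1, 14 ; 0/0/13/0/0/14
#7 bne  r2, r3, L10 ; 0/0/13/0/0/14 ; →target
#8 slti  r2, r0, 5 ; 0/0/1/0/0/14
#10 slti  r3, r3, 7 ; 0/0/1/1/0/14
#11 sub  r4, r1, r0 ; 0/0/1/1/0/14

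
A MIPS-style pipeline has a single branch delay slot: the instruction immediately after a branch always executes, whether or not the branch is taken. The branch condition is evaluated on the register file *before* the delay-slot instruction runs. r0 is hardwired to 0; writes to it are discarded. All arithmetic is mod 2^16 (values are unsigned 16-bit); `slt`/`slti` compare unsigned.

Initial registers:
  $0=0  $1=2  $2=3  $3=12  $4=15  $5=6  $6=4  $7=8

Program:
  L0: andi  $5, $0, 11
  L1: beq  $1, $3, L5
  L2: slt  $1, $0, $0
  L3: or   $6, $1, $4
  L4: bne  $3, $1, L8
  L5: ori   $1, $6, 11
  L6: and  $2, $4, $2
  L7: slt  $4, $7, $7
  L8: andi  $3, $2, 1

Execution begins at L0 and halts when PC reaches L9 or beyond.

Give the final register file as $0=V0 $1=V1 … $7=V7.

[0] andi  $5, $0, 11  →  {$0:0, $1:2, $2:3, $3:12, $4:15, $5:0, $6:4, $7:8}
[1] beq  $1, $3, L5  →  {$0:0, $1:2, $2:3, $3:12, $4:15, $5:0, $6:4, $7:8}  ⟨branch fallthrough⟩
[2] slt  $1, $0, $0  →  {$0:0, $1:0, $2:3, $3:12, $4:15, $5:0, $6:4, $7:8}
[3] or   $6, $1, $4  →  {$0:0, $1:0, $2:3, $3:12, $4:15, $5:0, $6:15, $7:8}
[4] bne  $3, $1, L8  →  {$0:0, $1:0, $2:3, $3:12, $4:15, $5:0, $6:15, $7:8}  ⟨branch taken⟩
[5] ori   $1, $6, 11  →  {$0:0, $1:15, $2:3, $3:12, $4:15, $5:0, $6:15, $7:8}
[8] andi  $3, $2, 1  →  {$0:0, $1:15, $2:3, $3:1, $4:15, $5:0, $6:15, $7:8}

$0=0 $1=15 $2=3 $3=1 $4=15 $5=0 $6=15 $7=8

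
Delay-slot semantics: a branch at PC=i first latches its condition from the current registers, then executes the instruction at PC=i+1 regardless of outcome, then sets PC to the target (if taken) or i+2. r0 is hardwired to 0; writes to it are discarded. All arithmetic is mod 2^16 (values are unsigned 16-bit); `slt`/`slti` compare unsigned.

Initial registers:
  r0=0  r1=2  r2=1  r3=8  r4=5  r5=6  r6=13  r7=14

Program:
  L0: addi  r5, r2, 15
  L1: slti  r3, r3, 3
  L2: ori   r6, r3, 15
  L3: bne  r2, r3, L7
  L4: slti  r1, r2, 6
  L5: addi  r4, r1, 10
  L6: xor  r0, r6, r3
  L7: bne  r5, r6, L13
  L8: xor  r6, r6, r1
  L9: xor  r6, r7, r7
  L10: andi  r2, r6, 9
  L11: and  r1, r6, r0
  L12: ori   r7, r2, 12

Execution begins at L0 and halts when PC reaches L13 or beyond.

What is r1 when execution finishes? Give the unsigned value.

PC=0  addi  r5, r2, 15       | r0=0 r1=2 r2=1 r3=8 r4=5 r5=16 r6=13 r7=14
PC=1  slti  r3, r3, 3        | r0=0 r1=2 r2=1 r3=0 r4=5 r5=16 r6=13 r7=14
PC=2  ori   r6, r3, 15       | r0=0 r1=2 r2=1 r3=0 r4=5 r5=16 r6=15 r7=14
PC=3  bne  r2, r3, L7        | r0=0 r1=2 r2=1 r3=0 r4=5 r5=16 r6=15 r7=14  [TAKEN]
PC=4  slti  r1, r2, 6        | r0=0 r1=1 r2=1 r3=0 r4=5 r5=16 r6=15 r7=14
PC=7  bne  r5, r6, L13       | r0=0 r1=1 r2=1 r3=0 r4=5 r5=16 r6=15 r7=14  [TAKEN]
PC=8  xor  r6, r6, r1        | r0=0 r1=1 r2=1 r3=0 r4=5 r5=16 r6=14 r7=14

1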